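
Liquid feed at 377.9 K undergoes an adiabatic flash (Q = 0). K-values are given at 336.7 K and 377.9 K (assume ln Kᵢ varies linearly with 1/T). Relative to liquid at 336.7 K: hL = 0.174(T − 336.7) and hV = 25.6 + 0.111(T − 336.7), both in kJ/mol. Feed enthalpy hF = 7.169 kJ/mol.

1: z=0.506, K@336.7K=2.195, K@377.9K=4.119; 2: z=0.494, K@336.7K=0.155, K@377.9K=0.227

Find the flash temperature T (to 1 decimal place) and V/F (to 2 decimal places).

T = 341.7 K, V/F = 0.25

Adiabatic flash: solve Rachford–Rice at each trial T, then check hF = ψ·hV(T) + (1−ψ)·hL(T).
  T = 336.7 K: K = (2.195, 0.155), RR gives ψ = 0.185, H_out = 4.747 kJ/mol
  T = 377.9 K: K = (4.119, 0.227), RR gives ψ = 0.496, H_out = 18.584 kJ/mol
  T = 357.3 K: K = (3.062, 0.190), RR gives ψ = 0.385, H_out = 12.937 kJ/mol
  T = 347.0 K: K = (2.605, 0.172), RR gives ψ = 0.303, H_out = 9.361 kJ/mol
  T = 341.9 K: K = (2.396, 0.163), RR gives ψ = 0.251, H_out = 7.251 kJ/mol
  T = 339.3 K: K = (2.294, 0.159), RR gives ψ = 0.220, H_out = 6.052 kJ/mol
  T = 340.6 K: K = (2.345, 0.161), RR gives ψ = 0.236, H_out = 6.664 kJ/mol
Linear interpolation between T = 340.6 (H_out = 6.664) and T = 341.9 (H_out = 7.251) on hF = 7.169 gives T ≈ 341.7 K, at which ψ = 0.25.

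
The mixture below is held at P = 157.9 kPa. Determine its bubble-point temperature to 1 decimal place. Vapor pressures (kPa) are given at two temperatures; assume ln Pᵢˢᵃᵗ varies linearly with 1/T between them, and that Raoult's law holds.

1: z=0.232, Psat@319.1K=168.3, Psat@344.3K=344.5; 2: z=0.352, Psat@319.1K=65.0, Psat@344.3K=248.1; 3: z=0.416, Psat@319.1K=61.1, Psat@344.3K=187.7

T = 333.3 K

Bubble-point temperature: ΣzᵢPᵢˢᵃᵗ(T) = P. Interpolate ln Pᵢˢᵃᵗ = aᵢ + bᵢ/T.
  T = 319.1 K: ΣzᵢPᵢˢᵃᵗ = 87.34 kPa
  T = 344.3 K: ΣzᵢPᵢˢᵃᵗ = 245.34 kPa
  T = 331.7 K: ΣzᵢPᵢˢᵃᵗ = 147.99 kPa
  T = 338.0 K: ΣzᵢPᵢˢᵃᵗ = 191.06 kPa
  T = 334.9 K: ΣzᵢPᵢˢᵃᵗ = 168.61 kPa
  T = 333.3 K: ΣzᵢPᵢˢᵃᵗ = 157.99 kPa
Interpolating between 331.7 K and 333.3 K gives T ≈ 333.3 K.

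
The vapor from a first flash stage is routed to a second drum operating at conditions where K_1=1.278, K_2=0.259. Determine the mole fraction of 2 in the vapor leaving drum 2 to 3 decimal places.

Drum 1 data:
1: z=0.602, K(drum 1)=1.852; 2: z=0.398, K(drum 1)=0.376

y_2 (drum 2) = 0.071

Drum 1:
Iterate (Newton) starting at ψ₁ = 0.56:
  ψ₁ = 0.560: g = -0.0345, g' = -0.566 → ψ₁ = 0.499
  ψ₁ = 0.499: g = -0.0008, g' = -0.542 → ψ₁ = 0.498
Converged at ψ₁ = 0.498.
Drum-1 compositions:
  1: x = 0.423, y = 0.783
  2: x = 0.577, y = 0.217
Drum-2 feed = drum-1 vapor: z₂ = (0.7830, 0.2170).
Drum 2:
Material balance + equilibrium reduce to Σ zᵢ(Kᵢ−1)/(1+ψ₂(Kᵢ−1)) = 0.
Check two-phase: ΣzᵢKᵢ = 1.057 > 1 and Σzᵢ/Kᵢ = 1.451 > 1, so g(0) = 0.057 > 0 and g(1) = -0.451 < 0.
Binary case is linear: z₁(K₁−1)(1+ψ₂(K₂−1)) + z₂(K₂−1)(1+ψ₂(K₁−1)) = 0
⇒ ψ₂ = [z₁(K₁−1)+z₂(K₂−1)] / [−(K₁−1)(K₂−1)] = 0.0568/0.2060 = 0.276
  1: x = 0.727, y = 0.929
  2: x = 0.273, y = 0.071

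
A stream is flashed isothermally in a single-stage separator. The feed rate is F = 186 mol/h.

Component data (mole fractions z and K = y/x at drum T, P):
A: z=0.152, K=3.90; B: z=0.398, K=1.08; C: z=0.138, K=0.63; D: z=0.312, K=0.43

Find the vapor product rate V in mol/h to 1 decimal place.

Let ψ = V/F and solve Σ zᵢ(Kᵢ−1)/(1+ψ(Kᵢ−1)) = 0.
Feasibility: ΣzᵢKᵢ = 1.244, Σzᵢ/Kᵢ = 1.352 — both > 1, two phases present.
Newton–Raphson from ψ = 0.5:
  ψ = 0.500: g = -0.1008, g' = -0.442 → ψ = 0.272
  ψ = 0.272: g = 0.0104, g' = -0.567 → ψ = 0.290
  ψ = 0.290: g = 0.0002, g' = -0.549 → ψ = 0.291
Converged at ψ = 0.291.
Then V = ψ·F = 0.2905·186 = 54.0 mol/h and L = F − V = 132.0 mol/h.

V = 54.0 mol/h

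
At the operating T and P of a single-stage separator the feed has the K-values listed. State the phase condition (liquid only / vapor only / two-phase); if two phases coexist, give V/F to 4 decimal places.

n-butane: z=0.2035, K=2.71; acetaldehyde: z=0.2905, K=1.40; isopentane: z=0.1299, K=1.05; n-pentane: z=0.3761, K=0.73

ΣzᵢKᵢ = 1.3691; Σzᵢ/Kᵢ = 0.9215.
Since Σzᵢ/Kᵢ < 1 the mixture is above its dew point — single vapor phase.

vapor only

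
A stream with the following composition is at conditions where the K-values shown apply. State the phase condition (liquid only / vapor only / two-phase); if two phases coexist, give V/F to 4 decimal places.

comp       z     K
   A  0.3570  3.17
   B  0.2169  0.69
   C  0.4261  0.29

ΣzᵢKᵢ = 1.4049; Σzᵢ/Kᵢ = 1.8963.
Both exceed 1, so a two-phase solution exists.
Rachford–Rice: g(ψ) = Σ zᵢ(Kᵢ−1)/(1+ψ(Kᵢ−1)) = 0.
Newton iteration, ψ⁰ = 0.4:
  ψ = 0.4000: g = -0.08457, g' = -0.9279 → ψ = 0.3089
  ψ = 0.3089: g = 0.00196, g' = -0.9805 → ψ = 0.3109
Converged at ψ = 0.3109.

two-phase, V/F = 0.3109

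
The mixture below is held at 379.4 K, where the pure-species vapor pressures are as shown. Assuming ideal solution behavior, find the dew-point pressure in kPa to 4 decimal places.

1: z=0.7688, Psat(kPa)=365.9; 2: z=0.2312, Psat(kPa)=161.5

Pdew = 283.0696 kPa

At the dew point ψ → 1, so Σzᵢ/Kᵢ = 1 with Kᵢ = Pᵢˢᵃᵗ/P ⇒ 1/P = Σzᵢ/Pᵢˢᵃᵗ.
1/P = 0.7688/365.9 + 0.2312/161.5 = 0.0035327 ⇒ P = 283.0696 kPa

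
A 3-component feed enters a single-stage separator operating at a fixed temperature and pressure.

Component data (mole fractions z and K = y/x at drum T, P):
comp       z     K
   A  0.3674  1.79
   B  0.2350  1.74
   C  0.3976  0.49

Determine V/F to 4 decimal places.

V/F = 0.6650

Rachford–Rice: g(V/F) = Σ zᵢ(Kᵢ−1)/(1+V/F(Kᵢ−1)) = 0.
g(0) = ΣzᵢKᵢ − 1 = 0.2614 and g(1) = 1 − Σzᵢ/Kᵢ = -0.1517, so a root lies in (0, 1).
Newton–Raphson from V/F = 0.5:
  V/F = 0.5000: g = 0.06281, g' = -0.3727 → V/F = 0.6685
  V/F = 0.6685: g = -0.00140, g' = -0.3939 → V/F = 0.6650
Converged at V/F = 0.6650.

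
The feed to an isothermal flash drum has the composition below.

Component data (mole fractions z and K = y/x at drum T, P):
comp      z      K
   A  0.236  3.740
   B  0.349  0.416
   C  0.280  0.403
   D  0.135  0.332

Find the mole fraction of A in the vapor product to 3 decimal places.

Material balance + equilibrium reduce to Σ zᵢ(Kᵢ−1)/(1+ψ(Kᵢ−1)) = 0.
Feasibility: ΣzᵢKᵢ = 1.185, Σzᵢ/Kᵢ = 2.003 — both > 1, two phases present.
Newton–Raphson from ψ = 0.5:
  ψ = 0.500: g = -0.3887, g' = -0.892 → ψ = 0.064
  ψ = 0.064: g = 0.0705, g' = -1.585 → ψ = 0.108
  ψ = 0.108: g = 0.0050, g' = -1.373 → ψ = 0.112
Converged at ψ = 0.112.
Compositions from xᵢ = zᵢ/(1+ψ(Kᵢ−1)), yᵢ = Kᵢxᵢ:
  A: x = 0.181, y = 0.675
  B: x = 0.373, y = 0.155
  C: x = 0.300, y = 0.121
  D: x = 0.146, y = 0.048

y_A = 0.675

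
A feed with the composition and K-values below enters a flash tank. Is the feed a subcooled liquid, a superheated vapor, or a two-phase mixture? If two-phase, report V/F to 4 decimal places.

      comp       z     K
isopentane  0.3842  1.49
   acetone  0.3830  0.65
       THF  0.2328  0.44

ΣzᵢKᵢ = 0.9238; Σzᵢ/Kᵢ = 1.3762.
Since ΣzᵢKᵢ < 1 the mixture is below its bubble point — single liquid phase.

subcooled liquid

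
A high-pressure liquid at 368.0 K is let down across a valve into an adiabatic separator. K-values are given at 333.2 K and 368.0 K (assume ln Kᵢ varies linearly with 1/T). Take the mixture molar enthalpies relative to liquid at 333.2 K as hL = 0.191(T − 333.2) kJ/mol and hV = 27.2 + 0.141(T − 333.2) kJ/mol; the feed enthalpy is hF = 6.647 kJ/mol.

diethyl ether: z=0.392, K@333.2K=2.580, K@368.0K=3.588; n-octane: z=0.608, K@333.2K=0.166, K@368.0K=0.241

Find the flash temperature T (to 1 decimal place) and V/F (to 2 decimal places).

Adiabatic flash: solve Rachford–Rice at each trial T, then check hF = ψ·hV(T) + (1−ψ)·hL(T).
  T = 333.2 K: K = (2.580, 0.166), RR gives ψ = 0.085, H_out = 2.318 kJ/mol
  T = 368.0 K: K = (3.588, 0.241), RR gives ψ = 0.282, H_out = 13.815 kJ/mol
  T = 350.6 K: K = (3.068, 0.202), RR gives ψ = 0.197, H_out = 8.513 kJ/mol
  T = 341.9 K: K = (2.819, 0.184), RR gives ψ = 0.146, H_out = 5.568 kJ/mol
  T = 346.2 K: K = (2.941, 0.192), RR gives ψ = 0.172, H_out = 7.055 kJ/mol
  T = 344.0 K: K = (2.879, 0.188), RR gives ψ = 0.159, H_out = 6.302 kJ/mol
Linear interpolation between T = 344.0 (H_out = 6.302) and T = 346.2 (H_out = 7.055) on hF = 6.647 gives T ≈ 345.0 K, at which ψ = 0.17.

T = 345.0 K, V/F = 0.17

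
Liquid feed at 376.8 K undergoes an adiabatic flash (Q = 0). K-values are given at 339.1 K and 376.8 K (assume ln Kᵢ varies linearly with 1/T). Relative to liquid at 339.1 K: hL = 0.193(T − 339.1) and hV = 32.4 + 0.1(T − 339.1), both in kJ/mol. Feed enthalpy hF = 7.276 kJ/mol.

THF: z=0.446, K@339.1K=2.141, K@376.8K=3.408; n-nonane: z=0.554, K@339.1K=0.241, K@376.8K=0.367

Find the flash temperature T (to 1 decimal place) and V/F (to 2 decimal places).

T = 345.6 K, V/F = 0.19

Adiabatic flash: solve Rachford–Rice at each trial T, then check hF = ψ·hV(T) + (1−ψ)·hL(T).
  T = 339.1 K: K = (2.141, 0.241), RR gives ψ = 0.102, H_out = 3.307 kJ/mol
  T = 376.8 K: K = (3.408, 0.367), RR gives ψ = 0.475, H_out = 20.987 kJ/mol
  T = 358.0 K: K = (2.736, 0.301), RR gives ψ = 0.319, H_out = 13.418 kJ/mol
  T = 348.6 K: K = (2.430, 0.270), RR gives ψ = 0.224, H_out = 8.885 kJ/mol
  T = 343.9 K: K = (2.284, 0.256), RR gives ψ = 0.168, H_out = 6.288 kJ/mol
  T = 346.2 K: K = (2.355, 0.263), RR gives ψ = 0.196, H_out = 7.593 kJ/mol
Linear interpolation between T = 343.9 (H_out = 6.288) and T = 346.2 (H_out = 7.593) on hF = 7.276 gives T ≈ 345.6 K, at which ψ = 0.19.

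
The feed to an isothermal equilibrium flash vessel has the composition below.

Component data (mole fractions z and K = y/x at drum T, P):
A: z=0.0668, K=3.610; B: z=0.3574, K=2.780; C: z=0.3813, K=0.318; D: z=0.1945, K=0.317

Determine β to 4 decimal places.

Newton–Raphson from β = 0.5:
  β = 0.5000: g = -0.18411, g' = -1.0203 → β = 0.3196
  β = 0.3196: g = -0.00187, g' = -1.0338 → β = 0.3177
Converged at β = 0.3177.

β = 0.3177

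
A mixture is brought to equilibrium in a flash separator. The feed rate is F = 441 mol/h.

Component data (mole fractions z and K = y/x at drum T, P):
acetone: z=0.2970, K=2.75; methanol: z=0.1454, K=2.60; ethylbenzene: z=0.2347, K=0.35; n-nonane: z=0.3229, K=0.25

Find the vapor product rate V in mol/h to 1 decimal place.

V = 130.6 mol/h

Let ψ = V/F and solve Σ zᵢ(Kᵢ−1)/(1+ψ(Kᵢ−1)) = 0.
Feasibility: ΣzᵢKᵢ = 1.3577, Σzᵢ/Kᵢ = 2.1261 — both > 1, two phases present.
Newton iteration, ψ⁰ = 0.39:
  ψ = 0.3900: g = -0.09449, g' = -1.0032 → ψ = 0.2958
  ψ = 0.2958: g = 0.00027, g' = -1.0183 → ψ = 0.2961
Converged at ψ = 0.2961.
Then V = ψ·F = 0.2961·441 = 130.6 mol/h and L = F − V = 310.4 mol/h.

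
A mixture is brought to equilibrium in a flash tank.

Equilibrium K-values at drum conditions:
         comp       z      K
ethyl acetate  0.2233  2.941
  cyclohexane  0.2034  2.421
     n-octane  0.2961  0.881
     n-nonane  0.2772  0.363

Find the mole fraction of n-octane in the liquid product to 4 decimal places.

x_n-octane = 0.3211

Material balance + equilibrium reduce to Σ zᵢ(Kᵢ−1)/(1+V/F(Kᵢ−1)) = 0.
Check two-phase: ΣzᵢKᵢ = 1.5106 > 1 and Σzᵢ/Kᵢ = 1.2597 > 1, so g(0) = 0.5106 > 0 and g(1) = -0.2597 < 0.
Newton iteration, V/F⁰ = 0.5:
  V/F = 0.5000: g = 0.09237, g' = -0.6040 → V/F = 0.6529
  V/F = 0.6529: g = 0.00057, g' = -0.6088 → V/F = 0.6539
Converged at V/F = 0.6539.
Compositions from xᵢ = zᵢ/(1+V/F(Kᵢ−1)), yᵢ = Kᵢxᵢ:
  ethyl acetate: x = 0.0984, y = 0.2894
  cyclohexane: x = 0.1054, y = 0.2553
  n-octane: x = 0.3211, y = 0.2829
  n-nonane: x = 0.4751, y = 0.1725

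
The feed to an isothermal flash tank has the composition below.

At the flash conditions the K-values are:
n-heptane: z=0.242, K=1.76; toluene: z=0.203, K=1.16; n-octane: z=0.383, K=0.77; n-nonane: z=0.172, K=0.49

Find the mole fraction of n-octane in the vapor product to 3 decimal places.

Rachford–Rice: g(ψ) = Σ zᵢ(Kᵢ−1)/(1+ψ(Kᵢ−1)) = 0.
g(0) = ΣzᵢKᵢ − 1 = 0.041 and g(1) = 1 − Σzᵢ/Kᵢ = -0.161, so a root lies in (0, 1).
Newton–Raphson from ψ = 0.5:
  ψ = 0.500: g = -0.0539, g' = -0.184 → ψ = 0.207
  ψ = 0.207: g = -0.0003, g' = -0.187 → ψ = 0.206
Converged at ψ = 0.206.
Compositions from xᵢ = zᵢ/(1+ψ(Kᵢ−1)), yᵢ = Kᵢxᵢ:
  n-heptane: x = 0.209, y = 0.368
  toluene: x = 0.197, y = 0.228
  n-octane: x = 0.402, y = 0.310
  n-nonane: x = 0.192, y = 0.094

y_n-octane = 0.310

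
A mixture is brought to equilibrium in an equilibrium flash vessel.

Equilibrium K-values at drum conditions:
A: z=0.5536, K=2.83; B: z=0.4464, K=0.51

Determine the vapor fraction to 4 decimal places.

ψ = 0.8859

Rachford–Rice: g(ψ) = Σ zᵢ(Kᵢ−1)/(1+ψ(Kᵢ−1)) = 0.
Feasibility: ΣzᵢKᵢ = 1.7944, Σzᵢ/Kᵢ = 1.0709 — both > 1, two phases present.
Iterate (Newton) starting at ψ = 0.38:
  ψ = 0.3800: g = 0.32877, g' = -0.8068 → ψ = 0.7875
  ψ = 0.7875: g = 0.05885, g' = -0.5953 → ψ = 0.8863
  ψ = 0.8863: g = -0.00028, g' = -0.6046 → ψ = 0.8859
Converged at ψ = 0.8859.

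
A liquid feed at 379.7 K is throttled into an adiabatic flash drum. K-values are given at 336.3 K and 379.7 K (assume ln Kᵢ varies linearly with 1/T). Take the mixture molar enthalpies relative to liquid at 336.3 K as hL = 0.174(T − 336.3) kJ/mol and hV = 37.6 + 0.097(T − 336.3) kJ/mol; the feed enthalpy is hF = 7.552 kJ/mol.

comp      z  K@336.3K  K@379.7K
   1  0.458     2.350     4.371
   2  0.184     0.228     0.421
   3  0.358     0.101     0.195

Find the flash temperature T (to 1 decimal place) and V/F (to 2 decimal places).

Adiabatic flash: solve Rachford–Rice at each trial T, then check hF = ψ·hV(T) + (1−ψ)·hL(T).
  T = 336.3 K: K = (2.350, 0.228, 0.101), RR gives ψ = 0.133, H_out = 5.012 kJ/mol
  T = 379.7 K: K = (4.371, 0.421, 0.195), RR gives ψ = 0.462, H_out = 23.366 kJ/mol
  T = 358.0 K: K = (3.266, 0.316, 0.143), RR gives ψ = 0.332, H_out = 15.719 kJ/mol
  T = 347.1 K: K = (2.782, 0.269, 0.121), RR gives ψ = 0.248, H_out = 10.982 kJ/mol
  T = 341.7 K: K = (2.561, 0.248, 0.111), RR gives ψ = 0.196, H_out = 8.211 kJ/mol
  T = 339.0 K: K = (2.454, 0.238, 0.106), RR gives ψ = 0.166, H_out = 6.675 kJ/mol
  T = 340.4 K: K = (2.509, 0.243, 0.108), RR gives ψ = 0.182, H_out = 7.486 kJ/mol
Linear interpolation between T = 340.4 (H_out = 7.486) and T = 341.7 (H_out = 8.211) on hF = 7.552 gives T ≈ 340.5 K, at which ψ = 0.18.

T = 340.5 K, V/F = 0.18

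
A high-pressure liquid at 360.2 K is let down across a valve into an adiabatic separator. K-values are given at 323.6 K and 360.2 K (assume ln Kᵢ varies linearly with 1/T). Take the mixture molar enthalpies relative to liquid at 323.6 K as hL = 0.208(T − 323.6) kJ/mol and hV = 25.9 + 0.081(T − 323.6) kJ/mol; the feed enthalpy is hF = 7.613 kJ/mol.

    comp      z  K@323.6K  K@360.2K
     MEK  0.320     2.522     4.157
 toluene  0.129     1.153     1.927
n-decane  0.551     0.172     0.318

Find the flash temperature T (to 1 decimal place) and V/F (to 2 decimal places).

Adiabatic flash: solve Rachford–Rice at each trial T, then check hF = ψ·hV(T) + (1−ψ)·hL(T).
  T = 323.6 K: K = (2.522, 1.153, 0.172), RR gives ψ = 0.046, H_out = 1.203 kJ/mol
  T = 360.2 K: K = (4.157, 1.927, 0.318), RR gives ψ = 0.415, H_out = 16.424 kJ/mol
  T = 341.9 K: K = (3.281, 1.511, 0.238), RR gives ψ = 0.254, H_out = 9.790 kJ/mol
  T = 332.8 K: K = (2.889, 1.326, 0.203), RR gives ψ = 0.161, H_out = 5.894 kJ/mol
  T = 337.4 K: K = (3.084, 1.418, 0.220), RR gives ψ = 0.210, H_out = 7.934 kJ/mol
  T = 335.1 K: K = (2.986, 1.371, 0.212), RR gives ψ = 0.186, H_out = 6.935 kJ/mol
Linear interpolation between T = 335.1 (H_out = 6.935) and T = 337.4 (H_out = 7.934) on hF = 7.613 gives T ≈ 336.7 K, at which ψ = 0.20.

T = 336.7 K, V/F = 0.20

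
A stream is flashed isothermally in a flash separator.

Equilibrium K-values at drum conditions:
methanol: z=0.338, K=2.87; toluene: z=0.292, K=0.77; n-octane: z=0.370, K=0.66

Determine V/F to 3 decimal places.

Rachford–Rice: g(V/F) = Σ zᵢ(Kᵢ−1)/(1+V/F(Kᵢ−1)) = 0.
Feasibility: ΣzᵢKᵢ = 1.439, Σzᵢ/Kᵢ = 1.058 — both > 1, two phases present.
Newton–Raphson from V/F = 0.42:
  V/F = 0.420: g = 0.1329, g' = -0.448 → V/F = 0.717
  V/F = 0.717: g = 0.0233, g' = -0.313 → V/F = 0.791
  V/F = 0.791: g = 0.0007, g' = -0.295 → V/F = 0.794
Converged at V/F = 0.794.

V/F = 0.794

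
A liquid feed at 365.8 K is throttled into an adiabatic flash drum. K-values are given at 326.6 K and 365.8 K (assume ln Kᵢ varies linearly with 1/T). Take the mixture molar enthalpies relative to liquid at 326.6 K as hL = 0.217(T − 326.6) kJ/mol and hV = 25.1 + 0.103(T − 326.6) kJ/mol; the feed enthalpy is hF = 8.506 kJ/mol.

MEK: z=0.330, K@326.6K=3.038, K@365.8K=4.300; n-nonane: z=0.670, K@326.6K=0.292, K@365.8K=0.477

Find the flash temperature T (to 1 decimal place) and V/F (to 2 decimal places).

Adiabatic flash: solve Rachford–Rice at each trial T, then check hF = ψ·hV(T) + (1−ψ)·hL(T).
  T = 326.6 K: K = (3.038, 0.292), RR gives ψ = 0.137, H_out = 3.447 kJ/mol
  T = 365.8 K: K = (4.300, 0.477), RR gives ψ = 0.428, H_out = 17.335 kJ/mol
  T = 346.2 K: K = (3.650, 0.378), RR gives ψ = 0.278, H_out = 10.612 kJ/mol
  T = 336.4 K: K = (3.339, 0.334), RR gives ψ = 0.209, H_out = 7.134 kJ/mol
  T = 341.3 K: K = (3.493, 0.356), RR gives ψ = 0.243, H_out = 8.892 kJ/mol
  T = 338.9 K: K = (3.417, 0.345), RR gives ψ = 0.226, H_out = 8.037 kJ/mol
Linear interpolation between T = 338.9 (H_out = 8.037) and T = 341.3 (H_out = 8.892) on hF = 8.506 gives T ≈ 340.2 K, at which ψ = 0.24.

T = 340.2 K, V/F = 0.24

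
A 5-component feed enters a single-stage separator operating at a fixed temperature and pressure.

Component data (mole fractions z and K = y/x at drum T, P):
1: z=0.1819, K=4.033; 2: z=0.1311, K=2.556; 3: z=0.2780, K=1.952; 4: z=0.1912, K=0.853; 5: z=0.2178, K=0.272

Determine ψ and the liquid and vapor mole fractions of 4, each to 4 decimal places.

ψ = 0.7900, x_4 = 0.2163, y_4 = 0.1845

Material balance + equilibrium reduce to Σ zᵢ(Kᵢ−1)/(1+ψ(Kᵢ−1)) = 0.
Check two-phase: ΣzᵢKᵢ = 1.8337 > 1 and Σzᵢ/Kᵢ = 1.2637 > 1, so g(0) = 0.8337 > 0 and g(1) = -0.2637 < 0.
Newton iteration, ψ⁰ = 0.5:
  ψ = 0.5000: g = 0.23363, g' = -0.7705 → ψ = 0.8032
  ψ = 0.8032: g = -0.01251, g' = -0.9601 → ψ = 0.7902
  ψ = 0.7902: g = -0.00016, g' = -0.9361 → ψ = 0.7900
Converged at ψ = 0.7900.
Compositions from xᵢ = zᵢ/(1+ψ(Kᵢ−1)), yᵢ = Kᵢxᵢ:
  1: x = 0.0536, y = 0.2160
  2: x = 0.0588, y = 0.1503
  3: x = 0.1587, y = 0.3097
  4: x = 0.2163, y = 0.1845
  5: x = 0.5126, y = 0.1394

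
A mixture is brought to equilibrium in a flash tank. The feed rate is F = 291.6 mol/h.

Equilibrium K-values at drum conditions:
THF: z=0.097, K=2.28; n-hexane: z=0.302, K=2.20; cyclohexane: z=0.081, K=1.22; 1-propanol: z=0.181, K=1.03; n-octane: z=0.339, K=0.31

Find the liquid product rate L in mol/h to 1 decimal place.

Rachford–Rice: g(ψ) = Σ zᵢ(Kᵢ−1)/(1+ψ(Kᵢ−1)) = 0.
g(0) = ΣzᵢKᵢ − 1 = 0.276 and g(1) = 1 − Σzᵢ/Kᵢ = -0.515, so a root lies in (0, 1).
Newton iteration, ψ⁰ = 0.5:
  ψ = 0.500: g = -0.0335, g' = -0.609 → ψ = 0.445
  ψ = 0.445: g = -0.0006, g' = -0.589 → ψ = 0.444
Converged at ψ = 0.444.
Then V = ψ·F = 0.4439·291.6 = 129.5 mol/h and L = F − V = 162.1 mol/h.

L = 162.1 mol/h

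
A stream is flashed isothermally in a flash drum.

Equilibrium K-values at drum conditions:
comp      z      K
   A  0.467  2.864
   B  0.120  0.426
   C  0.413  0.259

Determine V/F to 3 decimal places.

Newton iteration, V/F⁰ = 0.48:
  V/F = 0.480: g = -0.1106, g' = -1.074 → V/F = 0.377
  V/F = 0.377: g = -0.0013, g' = -1.061 → V/F = 0.376
Converged at V/F = 0.376.

V/F = 0.376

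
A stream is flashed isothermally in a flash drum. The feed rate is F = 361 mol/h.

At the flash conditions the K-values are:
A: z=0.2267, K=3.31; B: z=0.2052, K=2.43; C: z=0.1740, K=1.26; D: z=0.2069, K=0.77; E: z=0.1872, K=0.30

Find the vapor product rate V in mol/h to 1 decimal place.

V = 289.8 mol/h

Material balance + equilibrium reduce to Σ zᵢ(Kᵢ−1)/(1+ψ(Kᵢ−1)) = 0.
Feasibility: ΣzᵢKᵢ = 1.6837, Σzᵢ/Kᵢ = 1.1837 — both > 1, two phases present.
Iterate (Newton) starting at ψ = 0.61:
  ψ = 0.6100: g = 0.12910, g' = -0.6311 → ψ = 0.8146
  ψ = 0.8146: g = -0.00884, g' = -0.7564 → ψ = 0.8029
  ψ = 0.8029: g = -0.00008, g' = -0.7421 → ψ = 0.8028
Converged at ψ = 0.8028.
Then V = ψ·F = 0.8028·361 = 289.8 mol/h and L = F − V = 71.2 mol/h.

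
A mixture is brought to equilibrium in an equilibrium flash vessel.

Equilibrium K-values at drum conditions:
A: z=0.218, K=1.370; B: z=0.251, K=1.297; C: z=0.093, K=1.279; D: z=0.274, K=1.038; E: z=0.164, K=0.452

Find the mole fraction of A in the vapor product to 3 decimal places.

y_A = 0.233

Newton iteration, ψ⁰ = 0.5:
  ψ = 0.500: g = 0.0422, g' = -0.137 → ψ = 0.807
  ψ = 0.807: g = -0.0076, g' = -0.196 → ψ = 0.768
  ψ = 0.768: g = -0.0002, g' = -0.185 → ψ = 0.767
Converged at ψ = 0.767.
Compositions from xᵢ = zᵢ/(1+ψ(Kᵢ−1)), yᵢ = Kᵢxᵢ:
  A: x = 0.170, y = 0.233
  B: x = 0.204, y = 0.265
  C: x = 0.077, y = 0.098
  D: x = 0.266, y = 0.276
  E: x = 0.283, y = 0.128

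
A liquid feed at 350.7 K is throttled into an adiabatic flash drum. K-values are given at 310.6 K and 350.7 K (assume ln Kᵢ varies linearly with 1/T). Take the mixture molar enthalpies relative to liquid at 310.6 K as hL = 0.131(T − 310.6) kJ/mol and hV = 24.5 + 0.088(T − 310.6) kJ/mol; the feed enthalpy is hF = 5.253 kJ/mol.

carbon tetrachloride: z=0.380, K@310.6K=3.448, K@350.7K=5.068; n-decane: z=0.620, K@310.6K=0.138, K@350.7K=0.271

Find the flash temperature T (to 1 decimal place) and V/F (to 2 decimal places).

Adiabatic flash: solve Rachford–Rice at each trial T, then check hF = ψ·hV(T) + (1−ψ)·hL(T).
  T = 310.6 K: K = (3.448, 0.138), RR gives ψ = 0.188, H_out = 4.595 kJ/mol
  T = 350.7 K: K = (5.068, 0.271), RR gives ψ = 0.369, H_out = 13.654 kJ/mol
  T = 330.6 K: K = (4.227, 0.197), RR gives ψ = 0.281, H_out = 9.269 kJ/mol
  T = 320.6 K: K = (3.830, 0.166), RR gives ψ = 0.236, H_out = 7.002 kJ/mol
  T = 315.6 K: K = (3.637, 0.152), RR gives ψ = 0.213, H_out = 5.822 kJ/mol
  T = 313.1 K: K = (3.542, 0.145), RR gives ψ = 0.200, H_out = 5.215 kJ/mol
  T = 314.4 K: K = (3.591, 0.148), RR gives ψ = 0.207, H_out = 5.532 kJ/mol
Linear interpolation between T = 313.1 (H_out = 5.215) and T = 314.4 (H_out = 5.532) on hF = 5.253 gives T ≈ 313.3 K, at which ψ = 0.20.

T = 313.3 K, V/F = 0.20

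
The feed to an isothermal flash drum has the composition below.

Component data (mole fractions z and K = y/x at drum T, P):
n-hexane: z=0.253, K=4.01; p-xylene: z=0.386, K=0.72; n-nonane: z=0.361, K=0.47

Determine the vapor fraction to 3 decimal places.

Newton iteration, ψ⁰ = 0.42:
  ψ = 0.420: g = -0.0323, g' = -0.654 → ψ = 0.371
  ψ = 0.371: g = 0.0013, g' = -0.707 → ψ = 0.372
Converged at ψ = 0.372.

ψ = 0.372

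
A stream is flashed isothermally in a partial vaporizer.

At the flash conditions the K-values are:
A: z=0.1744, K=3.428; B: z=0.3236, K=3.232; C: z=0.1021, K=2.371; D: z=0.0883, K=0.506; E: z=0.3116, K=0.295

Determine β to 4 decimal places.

β = 0.7089

Newton iteration, β⁰ = 0.5:
  β = 0.5000: g = 0.21845, g' = -1.0448 → β = 0.7091
  β = 0.7091: g = -0.00019, g' = -1.1001 → β = 0.7089
Converged at β = 0.7089.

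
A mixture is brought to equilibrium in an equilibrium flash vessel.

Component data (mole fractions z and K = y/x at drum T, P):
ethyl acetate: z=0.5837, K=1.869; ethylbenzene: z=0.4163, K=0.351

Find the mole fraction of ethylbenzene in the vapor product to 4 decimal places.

y_ethylbenzene = 0.2009

Material balance + equilibrium reduce to Σ zᵢ(Kᵢ−1)/(1+ψ(Kᵢ−1)) = 0.
Feasibility: ΣzᵢKᵢ = 1.2371, Σzᵢ/Kᵢ = 1.4983 — both > 1, two phases present.
Iterate (Newton) starting at ψ = 0.5:
  ψ = 0.5000: g = -0.04637, g' = -0.5985 → ψ = 0.4225
  ψ = 0.4225: g = -0.00125, g' = -0.5687 → ψ = 0.4203
Converged at ψ = 0.4203.
Compositions from xᵢ = zᵢ/(1+ψ(Kᵢ−1)), yᵢ = Kᵢxᵢ:
  ethyl acetate: x = 0.4275, y = 0.7991
  ethylbenzene: x = 0.5725, y = 0.2009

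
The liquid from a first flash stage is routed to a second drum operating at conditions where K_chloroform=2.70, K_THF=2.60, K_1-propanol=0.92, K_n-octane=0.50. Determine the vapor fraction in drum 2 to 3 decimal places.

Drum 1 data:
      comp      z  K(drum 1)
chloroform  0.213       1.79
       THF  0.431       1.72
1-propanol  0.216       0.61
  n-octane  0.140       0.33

Drum 1:
Newton–Raphson from ψ₁ = 0.5:
  ψ₁ = 0.500: g = 0.1031, g' = -0.382 → ψ₁ = 0.770
  ψ₁ = 0.770: g = -0.0099, g' = -0.479 → ψ₁ = 0.749
Converged at ψ₁ = 0.749.
Drum-1 compositions:
  chloroform: x = 0.134, y = 0.240
  THF: x = 0.280, y = 0.482
  1-propanol: x = 0.305, y = 0.186
  n-octane: x = 0.281, y = 0.093
Drum-2 feed = drum-1 liquid: z₂ = (0.1338, 0.2800, 0.3051, 0.2811).
Drum 2:
Iterate (Newton) starting at ψ₂ = 0.37:
  ψ₂ = 0.370: g = 0.2235, g' = -0.536 → ψ₂ = 0.787
  ψ₂ = 0.787: g = 0.0380, g' = -0.404 → ψ₂ = 0.881
  ψ₂ = 0.881: g = -0.0003, g' = -0.412 → ψ₂ = 0.880
Converged at ψ₂ = 0.880.
  chloroform: x = 0.054, y = 0.145
  THF: x = 0.116, y = 0.302
  1-propanol: x = 0.328, y = 0.302
  n-octane: x = 0.502, y = 0.251

V/F (drum 2) = 0.880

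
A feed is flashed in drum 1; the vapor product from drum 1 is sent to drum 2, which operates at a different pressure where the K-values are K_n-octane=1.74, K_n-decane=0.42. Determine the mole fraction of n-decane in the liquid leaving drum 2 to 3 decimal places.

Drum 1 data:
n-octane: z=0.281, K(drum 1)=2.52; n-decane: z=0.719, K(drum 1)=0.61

Drum 1:
Let ψ₁ = V/F and solve Σ zᵢ(Kᵢ−1)/(1+ψ₁(Kᵢ−1)) = 0.
g(0) = ΣzᵢKᵢ − 1 = 0.147 and g(1) = 1 − Σzᵢ/Kᵢ = -0.290, so a root lies in (0, 1).
Binary case is linear: z₁(K₁−1)(1+ψ₁(K₂−1)) + z₂(K₂−1)(1+ψ₁(K₁−1)) = 0
⇒ ψ₁ = [z₁(K₁−1)+z₂(K₂−1)] / [−(K₁−1)(K₂−1)] = 0.1467/0.5928 = 0.247
Drum-1 compositions:
  n-octane: x = 0.204, y = 0.515
  n-decane: x = 0.796, y = 0.485
Drum-2 feed = drum-1 vapor: z₂ = (0.5146, 0.4854).
Drum 2:
Rachford–Rice: g(ψ₂) = Σ zᵢ(Kᵢ−1)/(1+ψ₂(Kᵢ−1)) = 0.
Feasibility: ΣzᵢKᵢ = 1.099, Σzᵢ/Kᵢ = 1.452 — both > 1, two phases present.
Binary case is linear: z₁(K₁−1)(1+ψ₂(K₂−1)) + z₂(K₂−1)(1+ψ₂(K₁−1)) = 0
⇒ ψ₂ = [z₁(K₁−1)+z₂(K₂−1)] / [−(K₁−1)(K₂−1)] = 0.0992/0.4292 = 0.231
  n-octane: x = 0.439, y = 0.765
  n-decane: x = 0.561, y = 0.235

x_n-decane (drum 2) = 0.561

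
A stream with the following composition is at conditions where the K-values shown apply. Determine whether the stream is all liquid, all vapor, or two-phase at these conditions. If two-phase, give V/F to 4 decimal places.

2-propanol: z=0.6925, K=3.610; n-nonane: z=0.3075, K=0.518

all vapor

ΣzᵢKᵢ = 2.6592; Σzᵢ/Kᵢ = 0.7855.
Since Σzᵢ/Kᵢ < 1 the mixture is above its dew point — single vapor phase.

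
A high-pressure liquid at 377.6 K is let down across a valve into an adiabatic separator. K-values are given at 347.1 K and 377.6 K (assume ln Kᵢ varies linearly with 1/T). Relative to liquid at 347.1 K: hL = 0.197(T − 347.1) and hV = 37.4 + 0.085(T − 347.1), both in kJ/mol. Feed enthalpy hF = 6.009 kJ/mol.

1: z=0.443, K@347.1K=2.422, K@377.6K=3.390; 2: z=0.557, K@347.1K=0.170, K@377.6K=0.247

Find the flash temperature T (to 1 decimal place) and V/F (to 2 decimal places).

T = 348.4 K, V/F = 0.15

Adiabatic flash: solve Rachford–Rice at each trial T, then check hF = ψ·hV(T) + (1−ψ)·hL(T).
  T = 347.1 K: K = (2.422, 0.170), RR gives ψ = 0.142, H_out = 5.312 kJ/mol
  T = 377.6 K: K = (3.390, 0.247), RR gives ψ = 0.355, H_out = 18.082 kJ/mol
  T = 362.4 K: K = (2.887, 0.207), RR gives ψ = 0.263, H_out = 12.409 kJ/mol
  T = 354.8 K: K = (2.651, 0.188), RR gives ψ = 0.208, H_out = 9.123 kJ/mol
  T = 351.0 K: K = (2.537, 0.179), RR gives ψ = 0.177, H_out = 7.314 kJ/mol
  T = 349.1 K: K = (2.480, 0.175), RR gives ψ = 0.160, H_out = 6.359 kJ/mol
Linear interpolation between T = 347.1 (H_out = 5.312) and T = 349.1 (H_out = 6.359) on hF = 6.009 gives T ≈ 348.4 K, at which ψ = 0.15.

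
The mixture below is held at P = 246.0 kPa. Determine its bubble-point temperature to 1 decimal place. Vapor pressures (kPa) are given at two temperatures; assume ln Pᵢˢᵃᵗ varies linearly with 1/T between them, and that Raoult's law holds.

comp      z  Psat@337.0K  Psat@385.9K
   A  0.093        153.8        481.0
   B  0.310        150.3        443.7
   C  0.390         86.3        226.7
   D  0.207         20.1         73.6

Bubble-point temperature: ΣzᵢPᵢˢᵃᵗ(T) = P. Interpolate ln Pᵢˢᵃᵗ = aᵢ + bᵢ/T.
  T = 337.0 K: ΣzᵢPᵢˢᵃᵗ = 98.71 kPa
  T = 385.9 K: ΣzᵢPᵢˢᵃᵗ = 285.93 kPa
  T = 361.4 K: ΣzᵢPᵢˢᵃᵗ = 173.82 kPa
  T = 373.6 K: ΣzᵢPᵢˢᵃᵗ = 224.49 kPa
  T = 379.8 K: ΣzᵢPᵢˢᵃᵗ = 254.09 kPa
  T = 376.7 K: ΣzᵢPᵢˢᵃᵗ = 238.95 kPa
  T = 378.2 K: ΣzᵢPᵢˢᵃᵗ = 246.19 kPa
Interpolating between 376.7 K and 378.2 K gives T ≈ 378.2 K.

T = 378.2 K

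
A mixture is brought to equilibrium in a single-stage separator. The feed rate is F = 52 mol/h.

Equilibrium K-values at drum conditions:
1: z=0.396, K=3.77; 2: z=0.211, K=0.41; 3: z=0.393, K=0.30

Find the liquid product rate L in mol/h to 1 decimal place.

L = 32.3 mol/h

Rachford–Rice: g(V/F) = Σ zᵢ(Kᵢ−1)/(1+V/F(Kᵢ−1)) = 0.
Check two-phase: ΣzᵢKᵢ = 1.697 > 1 and Σzᵢ/Kᵢ = 1.930 > 1, so g(0) = 0.697 > 0 and g(1) = -0.930 < 0.
Iterate (Newton) starting at V/F = 0.5:
  V/F = 0.500: g = -0.1399, g' = -1.138 → V/F = 0.377
  V/F = 0.377: g = 0.0027, g' = -1.204 → V/F = 0.379
Converged at V/F = 0.379.
Then V = V/F·F = 0.3793·52 = 19.7 mol/h and L = F − V = 32.3 mol/h.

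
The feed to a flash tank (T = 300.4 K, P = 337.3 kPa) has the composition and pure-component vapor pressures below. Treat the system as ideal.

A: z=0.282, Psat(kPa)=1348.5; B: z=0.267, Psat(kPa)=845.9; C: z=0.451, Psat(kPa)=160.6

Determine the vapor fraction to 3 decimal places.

Raoult's law: Kᵢ = Pᵢˢᵃᵗ/P = Pᵢˢᵃᵗ/337.3.
  K_A = 1348.5/337.3 = 3.99792, K_B = 845.9/337.3 = 2.50786, K_C = 160.6/337.3 = 0.47613
Material balance + equilibrium reduce to Σ zᵢ(Kᵢ−1)/(1+ψ(Kᵢ−1)) = 0.
g(0) = ΣzᵢKᵢ − 1 = 1.012 and g(1) = 1 − Σzᵢ/Kᵢ = -0.124, so a root lies in (0, 1).
Iterate (Newton) starting at ψ = 0.42:
  ψ = 0.420: g = 0.3178, g' = -0.928 → ψ = 0.763
  ψ = 0.763: g = 0.0511, g' = -0.709 → ψ = 0.835
  ψ = 0.835: g = -0.0002, g' = -0.716 → ψ = 0.834
Converged at ψ = 0.834.

ψ = 0.834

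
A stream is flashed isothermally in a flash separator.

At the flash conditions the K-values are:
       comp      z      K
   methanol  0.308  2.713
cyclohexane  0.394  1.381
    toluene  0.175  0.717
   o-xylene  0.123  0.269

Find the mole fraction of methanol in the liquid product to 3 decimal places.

Let ψ = V/F and solve Σ zᵢ(Kᵢ−1)/(1+ψ(Kᵢ−1)) = 0.
Check two-phase: ΣzᵢKᵢ = 1.538 > 1 and Σzᵢ/Kᵢ = 1.100 > 1, so g(0) = 0.538 > 0 and g(1) = -0.100 < 0.
Newton iteration, ψ⁰ = 0.5:
  ψ = 0.500: g = 0.2109, g' = -0.485 → ψ = 0.935
  ψ = 0.935: g = -0.0379, g' = -0.846 → ψ = 0.890
  ψ = 0.890: g = -0.0026, g' = -0.737 → ψ = 0.887
Converged at ψ = 0.887.
Compositions from xᵢ = zᵢ/(1+ψ(Kᵢ−1)), yᵢ = Kᵢxᵢ:
  methanol: x = 0.122, y = 0.332
  cyclohexane: x = 0.295, y = 0.407
  toluene: x = 0.234, y = 0.168
  o-xylene: x = 0.350, y = 0.094

x_methanol = 0.122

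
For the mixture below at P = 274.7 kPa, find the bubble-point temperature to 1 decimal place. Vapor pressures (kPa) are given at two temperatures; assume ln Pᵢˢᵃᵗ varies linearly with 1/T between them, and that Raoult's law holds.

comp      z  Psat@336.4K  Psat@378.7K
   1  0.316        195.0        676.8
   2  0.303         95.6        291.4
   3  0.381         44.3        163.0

Bubble-point temperature: ΣzᵢPᵢˢᵃᵗ(T) = P. Interpolate ln Pᵢˢᵃᵗ = aᵢ + bᵢ/T.
  T = 336.4 K: ΣzᵢPᵢˢᵃᵗ = 107.47 kPa
  T = 378.7 K: ΣzᵢPᵢˢᵃᵗ = 364.27 kPa
  T = 357.5 K: ΣzᵢPᵢˢᵃᵗ = 204.72 kPa
  T = 368.1 K: ΣzᵢPᵢˢᵃᵗ = 275.32 kPa
  T = 362.8 K: ΣzᵢPᵢˢᵃᵗ = 237.92 kPa
  T = 365.5 K: ΣzᵢPᵢˢᵃᵗ = 256.43 kPa
Interpolating between 365.5 K and 368.1 K gives T ≈ 368.0 K.

T = 368.0 K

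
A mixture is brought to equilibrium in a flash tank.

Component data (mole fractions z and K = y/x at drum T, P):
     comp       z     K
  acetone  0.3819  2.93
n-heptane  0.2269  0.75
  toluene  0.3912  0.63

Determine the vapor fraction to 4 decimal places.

Let ψ = V/F and solve Σ zᵢ(Kᵢ−1)/(1+ψ(Kᵢ−1)) = 0.
g(0) = ΣzᵢKᵢ − 1 = 0.5356 and g(1) = 1 − Σzᵢ/Kᵢ = -0.0538, so a root lies in (0, 1).
Iterate (Newton) starting at ψ = 0.51:
  ψ = 0.5100: g = 0.12803, g' = -0.4613 → ψ = 0.7875
  ψ = 0.7875: g = 0.01760, g' = -0.3527 → ψ = 0.8374
  ψ = 0.8374: g = 0.00025, g' = -0.3430 → ψ = 0.8382
Converged at ψ = 0.8382.

ψ = 0.8382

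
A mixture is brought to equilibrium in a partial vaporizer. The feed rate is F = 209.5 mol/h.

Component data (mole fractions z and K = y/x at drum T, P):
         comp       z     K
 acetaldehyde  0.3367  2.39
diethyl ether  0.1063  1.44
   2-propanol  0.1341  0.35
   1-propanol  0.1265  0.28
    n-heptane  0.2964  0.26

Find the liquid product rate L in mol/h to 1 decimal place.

L = 181.7 mol/h

Newton iteration, ψ⁰ = 0.68:
  ψ = 0.6800: g = -0.49956, g' = -1.2754 → ψ = 0.2883
  ψ = 0.2883: g = -0.12542, g' = -0.8003 → ψ = 0.1316
  ψ = 0.1316: g = 0.00091, g' = -0.8303 → ψ = 0.1327
Converged at ψ = 0.1327.
Then V = ψ·F = 0.1327·209.5 = 27.8 mol/h and L = F − V = 181.7 mol/h.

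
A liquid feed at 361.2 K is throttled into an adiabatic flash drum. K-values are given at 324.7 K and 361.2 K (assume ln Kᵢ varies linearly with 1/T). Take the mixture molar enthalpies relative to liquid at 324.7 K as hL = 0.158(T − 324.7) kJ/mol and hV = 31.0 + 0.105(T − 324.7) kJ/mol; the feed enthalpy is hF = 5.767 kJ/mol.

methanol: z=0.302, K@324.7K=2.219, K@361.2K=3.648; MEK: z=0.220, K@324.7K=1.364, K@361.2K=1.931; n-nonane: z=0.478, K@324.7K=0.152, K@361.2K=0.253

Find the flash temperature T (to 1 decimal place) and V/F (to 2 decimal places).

Adiabatic flash: solve Rachford–Rice at each trial T, then check hF = ψ·hV(T) + (1−ψ)·hL(T).
  T = 324.7 K: K = (2.219, 1.364, 0.152), RR gives ψ = 0.053, H_out = 1.641 kJ/mol
  T = 361.2 K: K = (3.648, 1.931, 0.253), RR gives ψ = 0.425, H_out = 18.116 kJ/mol
  T = 342.9 K: K = (2.881, 1.637, 0.199), RR gives ψ = 0.277, H_out = 11.204 kJ/mol
  T = 333.8 K: K = (2.537, 1.498, 0.174), RR gives ψ = 0.181, H_out = 6.954 kJ/mol
  T = 329.2 K: K = (2.373, 1.430, 0.163), RR gives ψ = 0.121, H_out = 4.442 kJ/mol
  T = 331.5 K: K = (2.455, 1.464, 0.169), RR gives ψ = 0.152, H_out = 5.736 kJ/mol
Linear interpolation between T = 331.5 (H_out = 5.736) and T = 333.8 (H_out = 6.954) on hF = 5.767 gives T ≈ 331.6 K, at which ψ = 0.15.

T = 331.6 K, V/F = 0.15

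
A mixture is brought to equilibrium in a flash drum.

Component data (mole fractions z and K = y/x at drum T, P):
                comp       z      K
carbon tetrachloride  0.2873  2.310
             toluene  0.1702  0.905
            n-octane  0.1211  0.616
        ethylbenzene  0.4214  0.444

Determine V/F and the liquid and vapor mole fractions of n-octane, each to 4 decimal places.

V/F = 0.1370, x_n-octane = 0.1278, y_n-octane = 0.0787

Newton–Raphson from V/F = 0.5:
  V/F = 0.5000: g = -0.17163, g' = -0.4590 → V/F = 0.1260
  V/F = 0.1260: g = 0.00584, g' = -0.5351 → V/F = 0.1370
Converged at V/F = 0.1370.
Compositions from xᵢ = zᵢ/(1+V/F(Kᵢ−1)), yᵢ = Kᵢxᵢ:
  carbon tetrachloride: x = 0.2436, y = 0.5627
  toluene: x = 0.1724, y = 0.1561
  n-octane: x = 0.1278, y = 0.0787
  ethylbenzene: x = 0.4562, y = 0.2025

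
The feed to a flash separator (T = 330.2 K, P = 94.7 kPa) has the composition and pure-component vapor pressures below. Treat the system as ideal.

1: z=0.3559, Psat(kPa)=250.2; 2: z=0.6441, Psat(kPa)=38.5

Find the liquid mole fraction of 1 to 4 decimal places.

x_1 = 0.2655

Raoult's law: Kᵢ = Pᵢˢᵃᵗ/P = Pᵢˢᵃᵗ/94.7.
  K_1 = 250.2/94.7 = 2.642027, K_2 = 38.5/94.7 = 0.406547
Rachford–Rice: g(β) = Σ zᵢ(Kᵢ−1)/(1+β(Kᵢ−1)) = 0.
Feasibility: ΣzᵢKᵢ = 1.2022, Σzᵢ/Kᵢ = 1.7190 — both > 1, two phases present.
Newton–Raphson from β = 0.67:
  β = 0.6700: g = -0.35628, g' = -0.8427 → β = 0.2472
  β = 0.2472: g = -0.03230, g' = -0.7970 → β = 0.2067
  β = 0.2067: g = 0.00063, g' = -0.8296 → β = 0.2075
Converged at β = 0.2075.
Compositions from xᵢ = zᵢ/(1+β(Kᵢ−1)), yᵢ = Kᵢxᵢ:
  1: x = 0.2655, y = 0.7014
  2: x = 0.7345, y = 0.2986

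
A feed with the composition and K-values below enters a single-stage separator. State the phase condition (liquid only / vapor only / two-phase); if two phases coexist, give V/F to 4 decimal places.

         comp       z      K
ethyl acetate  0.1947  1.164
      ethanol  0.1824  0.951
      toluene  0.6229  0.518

liquid only

ΣzᵢKᵢ = 0.7228; Σzᵢ/Kᵢ = 1.5616.
Since ΣzᵢKᵢ < 1 the mixture is below its bubble point — single liquid phase.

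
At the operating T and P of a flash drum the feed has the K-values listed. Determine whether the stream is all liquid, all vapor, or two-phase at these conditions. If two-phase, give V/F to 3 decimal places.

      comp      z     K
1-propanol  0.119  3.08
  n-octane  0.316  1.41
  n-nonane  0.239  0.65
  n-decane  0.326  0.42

two-phase, V/F = 0.181

ΣzᵢKᵢ = 1.104; Σzᵢ/Kᵢ = 1.407.
Both exceed 1, so a two-phase solution exists.
Rachford–Rice: g(ψ) = Σ zᵢ(Kᵢ−1)/(1+ψ(Kᵢ−1)) = 0.
Newton–Raphson from ψ = 0.5:
  ψ = 0.500: g = -0.1389, g' = -0.421 → ψ = 0.170
  ψ = 0.170: g = 0.0052, g' = -0.495 → ψ = 0.181
Converged at ψ = 0.181.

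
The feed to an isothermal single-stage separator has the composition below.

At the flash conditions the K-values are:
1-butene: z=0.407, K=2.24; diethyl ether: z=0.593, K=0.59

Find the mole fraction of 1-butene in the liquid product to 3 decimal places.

x_1-butene = 0.248

Rachford–Rice: g(ψ) = Σ zᵢ(Kᵢ−1)/(1+ψ(Kᵢ−1)) = 0.
Feasibility: ΣzᵢKᵢ = 1.262, Σzᵢ/Kᵢ = 1.187 — both > 1, two phases present.
Iterate (Newton) starting at ψ = 0.5:
  ψ = 0.500: g = 0.0057, g' = -0.396 → ψ = 0.514
Converged at ψ = 0.514.
Compositions from xᵢ = zᵢ/(1+ψ(Kᵢ−1)), yᵢ = Kᵢxᵢ:
  1-butene: x = 0.248, y = 0.557
  diethyl ether: x = 0.752, y = 0.443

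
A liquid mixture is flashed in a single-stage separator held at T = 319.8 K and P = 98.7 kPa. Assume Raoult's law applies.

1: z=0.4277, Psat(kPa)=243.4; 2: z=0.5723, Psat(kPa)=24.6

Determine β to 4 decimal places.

β = 0.1793

Raoult's law: Kᵢ = Pᵢˢᵃᵗ/P = Pᵢˢᵃᵗ/98.7.
  K_1 = 243.4/98.7 = 2.466059, K_2 = 24.6/98.7 = 0.249240
Rachford–Rice: g(β) = Σ zᵢ(Kᵢ−1)/(1+β(Kᵢ−1)) = 0.
Check two-phase: ΣzᵢKᵢ = 1.1974 > 1 and Σzᵢ/Kᵢ = 2.4696 > 1, so g(0) = 0.1974 > 0 and g(1) = -1.4696 < 0.
Binary case is linear: z₁(K₁−1)(1+β(K₂−1)) + z₂(K₂−1)(1+β(K₁−1)) = 0
⇒ β = [z₁(K₁−1)+z₂(K₂−1)] / [−(K₁−1)(K₂−1)] = 0.19737/1.10066 = 0.1793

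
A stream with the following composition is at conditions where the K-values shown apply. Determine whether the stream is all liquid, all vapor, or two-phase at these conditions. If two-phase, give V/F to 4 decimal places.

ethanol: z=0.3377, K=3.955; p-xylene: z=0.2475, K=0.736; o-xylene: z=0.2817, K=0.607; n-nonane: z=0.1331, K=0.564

two-phase, V/F = 0.7187

ΣzᵢKᵢ = 1.7638; Σzᵢ/Kᵢ = 1.1217.
Both exceed 1, so a two-phase solution exists.
Let ψ = V/F and solve Σ zᵢ(Kᵢ−1)/(1+ψ(Kᵢ−1)) = 0.
Newton iteration, ψ⁰ = 0.66:
  ψ = 0.6600: g = 0.02815, g' = -0.4933 → ψ = 0.7171
  ψ = 0.7171: g = 0.00077, g' = -0.4673 → ψ = 0.7187
Converged at ψ = 0.7187.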